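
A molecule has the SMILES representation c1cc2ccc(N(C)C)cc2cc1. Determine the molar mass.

Atom tally by fragment:
  naphthalene ring system core → C:10 H:8
  (− 1 ring H displaced by substituents)
  + N(CH3)2 → N:1 C:2 H:6
Element totals:
  C: 12
  H: 13
  N: 1
Molecular formula: C12H13N.
  M = 12(12.011) + 13(1.008) + 14.007
    = 144.132 + 13.104 + 14.007 = 171.243

171.24 g/mol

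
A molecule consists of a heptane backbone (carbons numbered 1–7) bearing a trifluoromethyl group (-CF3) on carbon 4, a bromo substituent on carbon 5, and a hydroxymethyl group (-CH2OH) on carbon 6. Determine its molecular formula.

Atom tally by fragment:
  CH3 → C:1 H:3
  CH2 → C:1 H:2
  CH2 → C:1 H:2
  CH(CF3) → C:2 H:1 F:3
  CH(Br) → C:1 H:1 Br:1
  CH(CH2OH) → C:2 H:4 O:1
  CH3 → C:1 H:3
Element totals:
  C: 9
  H: 16
  Br: 1
  F: 3
  O: 1

C9H16BrF3O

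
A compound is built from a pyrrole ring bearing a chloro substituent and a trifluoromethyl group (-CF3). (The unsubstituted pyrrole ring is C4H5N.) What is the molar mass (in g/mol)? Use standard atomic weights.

Atom tally by fragment:
  pyrrole ring core → C:4 H:5 N:1
  (− 2 ring H displaced by substituents)
  + Cl → Cl:1
  + CF3 → C:1 F:3
Element totals:
  C: 5
  H: 3
  Cl: 1
  F: 3
  N: 1
Molecular formula: C5H3ClF3N.
  M = 5(12.011) + 3(1.008) + 35.45 + 3(18.998) + 14.007
    = 60.055 + 3.024 + 35.450 + 56.994 + 14.007 = 169.530

169.53 g/mol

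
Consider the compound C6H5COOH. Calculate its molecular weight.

Atom tally by fragment:
  benzene ring core → C:6 H:6
  (− 1 ring H displaced by substituents)
  + COOH → C:1 H:1 O:2
Element totals:
  C: 7
  H: 6
  O: 2
Molecular formula: C7H6O2.
  M = 7(12.011) + 6(1.008) + 2(15.999)
    = 84.077 + 6.048 + 31.998 = 122.123

122.12 g/mol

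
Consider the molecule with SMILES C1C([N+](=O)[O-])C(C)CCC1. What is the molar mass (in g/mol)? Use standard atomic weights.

Atom tally by fragment:
  cyclohexane ring core → C:6 H:12
  (− 2 ring H displaced by substituents)
  + NO2 → N:1 O:2
  + CH3 → C:1 H:3
Element totals:
  C: 7
  H: 13
  N: 1
  O: 2
Molecular formula: C7H13NO2.
  M = 7(12.011) + 13(1.008) + 14.007 + 2(15.999)
    = 84.077 + 13.104 + 14.007 + 31.998 = 143.186

143.19 g/mol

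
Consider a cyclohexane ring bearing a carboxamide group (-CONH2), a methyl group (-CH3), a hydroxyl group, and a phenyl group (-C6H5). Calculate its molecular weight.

Atom tally by fragment:
  cyclohexane ring core → C:6 H:12
  (− 4 ring H displaced by substituents)
  + CONH2 → C:1 H:2 O:1 N:1
  + CH3 → C:1 H:3
  + OH → O:1 H:1
  + C6H5 → C:6 H:5
Element totals:
  C: 14
  H: 19
  N: 1
  O: 2
Molecular formula: C14H19NO2.
  M = 14(12.011) + 19(1.008) + 14.007 + 2(15.999)
    = 168.154 + 19.152 + 14.007 + 31.998 = 233.311

233.31 g/mol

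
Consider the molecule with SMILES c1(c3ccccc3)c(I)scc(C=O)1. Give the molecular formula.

Atom tally by fragment:
  thiophene ring core → C:4 H:4 S:1
  (− 3 ring H displaced by substituents)
  + C6H5 → C:6 H:5
  + I → I:1
  + CHO → C:1 H:1 O:1
Element totals:
  C: 11
  H: 7
  I: 1
  O: 1
  S: 1

C11H7IOS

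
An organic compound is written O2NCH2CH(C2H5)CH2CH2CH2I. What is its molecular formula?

C7H14INO2

Atom tally by fragment:
  O2NCH2 → C:1 H:2 N:1 O:2
  CH(C2H5) → C:3 H:6
  CH2 → C:1 H:2
  CH2 → C:1 H:2
  CH2I → C:1 H:2 I:1
Element totals:
  C: 7
  H: 14
  I: 1
  N: 1
  O: 2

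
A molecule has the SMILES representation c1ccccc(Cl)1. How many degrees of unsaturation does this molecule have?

4

Atom tally by fragment:
  benzene ring core → C:6 H:6
  (− 1 ring H displaced by substituents)
  + Cl → Cl:1
Element totals:
  C: 6
  H: 5
  Cl: 1
Molecular formula: C6H5Cl.
DoU = (2C + 2 + N − H − X) / 2 = (2·6 + 2 + 0 − 5 − 1) / 2 = 4.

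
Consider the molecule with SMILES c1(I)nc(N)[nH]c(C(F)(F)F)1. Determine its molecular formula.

Atom tally by fragment:
  imidazole ring core → C:3 H:4 N:2
  (− 3 ring H displaced by substituents)
  + I → I:1
  + NH2 → N:1 H:2
  + CF3 → C:1 F:3
Element totals:
  C: 4
  H: 3
  F: 3
  I: 1
  N: 3

C4H3F3IN3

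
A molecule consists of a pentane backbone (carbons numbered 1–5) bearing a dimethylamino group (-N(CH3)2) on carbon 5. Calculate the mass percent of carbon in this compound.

72.97%

Atom tally by fragment:
  CH3 → C:1 H:3
  CH2 → C:1 H:2
  CH2 → C:1 H:2
  CH2 → C:1 H:2
  CH2N(CH3)2 → C:3 H:8 N:1
Element totals:
  C: 7
  H: 17
  N: 1
Molecular formula: C7H17N.
Molar mass = 115.220 g/mol.
Mass from C: 7 × 12.011 = 84.077 g/mol.
%C = 84.077 / 115.220 × 100 = 72.97%.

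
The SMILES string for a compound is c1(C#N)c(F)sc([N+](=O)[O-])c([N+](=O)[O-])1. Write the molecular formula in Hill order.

C5FN3O4S

Atom tally by fragment:
  thiophene ring core → C:4 H:4 S:1
  (− 4 ring H displaced by substituents)
  + CN → C:1 N:1
  + F → F:1
  + NO2 → N:1 O:2
  + NO2 → N:1 O:2
Element totals:
  C: 5
  F: 1
  N: 3
  O: 4
  S: 1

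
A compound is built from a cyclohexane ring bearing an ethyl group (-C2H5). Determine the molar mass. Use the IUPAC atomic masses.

112.22 g/mol

Atom tally by fragment:
  cyclohexane ring core → C:6 H:12
  (− 1 ring H displaced by substituents)
  + C2H5 → C:2 H:5
Element totals:
  C: 8
  H: 16
Molecular formula: C8H16.
  M = 8(12.011) + 16(1.008)
    = 96.088 + 16.128 = 112.216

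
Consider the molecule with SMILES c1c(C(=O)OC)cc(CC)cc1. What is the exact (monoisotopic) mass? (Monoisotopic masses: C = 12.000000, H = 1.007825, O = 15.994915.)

164.0837

Atom tally by fragment:
  benzene ring core → C:6 H:6
  (− 2 ring H displaced by substituents)
  + COOCH3 → C:2 H:3 O:2
  + C2H5 → C:2 H:5
Element totals:
  C: 10
  H: 12
  O: 2
Molecular formula: C10H12O2.
  M = 10(12.0) + 12(1.007825) + 2(15.994915)
    = 120.000000 + 12.093900 + 31.989830 = 164.083730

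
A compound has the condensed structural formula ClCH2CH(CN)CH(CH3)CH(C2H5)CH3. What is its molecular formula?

Atom tally by fragment:
  ClCH2 → C:1 H:2 Cl:1
  CH(CN) → C:2 H:1 N:1
  CH(CH3) → C:2 H:4
  CH(C2H5) → C:3 H:6
  CH3 → C:1 H:3
Element totals:
  C: 9
  H: 16
  Cl: 1
  N: 1

C9H16ClN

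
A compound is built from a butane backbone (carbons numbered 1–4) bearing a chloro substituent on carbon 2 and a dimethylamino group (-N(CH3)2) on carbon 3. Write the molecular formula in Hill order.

Atom tally by fragment:
  CH3 → C:1 H:3
  CH(Cl) → C:1 H:1 Cl:1
  CH(N(CH3)2) → C:3 H:7 N:1
  CH3 → C:1 H:3
Element totals:
  C: 6
  H: 14
  Cl: 1
  N: 1

C6H14ClN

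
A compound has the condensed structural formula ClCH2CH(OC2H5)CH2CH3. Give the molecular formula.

C6H13ClO

Element totals:
  C: 6
  H: 13
  Cl: 1
  O: 1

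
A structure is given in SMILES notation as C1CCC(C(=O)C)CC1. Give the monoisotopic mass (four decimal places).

Atom tally by fragment:
  cyclohexane ring core → C:6 H:12
  (− 1 ring H displaced by substituents)
  + COCH3 → C:2 H:3 O:1
Element totals:
  C: 8
  H: 14
  O: 1
Molecular formula: C8H14O.
  M = 8(12.0) + 14(1.007825) + 15.994915
    = 96.000000 + 14.109550 + 15.994915 = 126.104465

126.1045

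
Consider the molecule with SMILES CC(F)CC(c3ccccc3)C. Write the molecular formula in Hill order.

Atom tally by fragment:
  CH3 → C:1 H:3
  CH(F) → C:1 H:1 F:1
  CH2 → C:1 H:2
  CH(C6H5) → C:7 H:6
  CH3 → C:1 H:3
Element totals:
  C: 11
  H: 15
  F: 1

C11H15F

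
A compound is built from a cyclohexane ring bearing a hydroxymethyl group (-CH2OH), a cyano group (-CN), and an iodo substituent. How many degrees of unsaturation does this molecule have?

Atom tally by fragment:
  cyclohexane ring core → C:6 H:12
  (− 3 ring H displaced by substituents)
  + CH2OH → C:1 H:3 O:1
  + CN → C:1 N:1
  + I → I:1
Element totals:
  C: 8
  H: 12
  I: 1
  N: 1
  O: 1
Molecular formula: C8H12INO.
DoU = (2C + 2 + N − H − X) / 2 = (2·8 + 2 + 1 − 12 − 1) / 2 = 3.

3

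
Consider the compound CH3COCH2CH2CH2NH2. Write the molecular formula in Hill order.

Element totals:
  C: 5
  H: 11
  N: 1
  O: 1

C5H11NO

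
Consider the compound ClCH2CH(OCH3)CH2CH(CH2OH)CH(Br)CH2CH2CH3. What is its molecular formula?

Atom tally by fragment:
  ClCH2 → C:1 H:2 Cl:1
  CH(OCH3) → C:2 H:4 O:1
  CH2 → C:1 H:2
  CH(CH2OH) → C:2 H:4 O:1
  CH(Br) → C:1 H:1 Br:1
  CH2 → C:1 H:2
  CH2 → C:1 H:2
  CH3 → C:1 H:3
Element totals:
  C: 10
  H: 20
  Br: 1
  Cl: 1
  O: 2

C10H20BrClO2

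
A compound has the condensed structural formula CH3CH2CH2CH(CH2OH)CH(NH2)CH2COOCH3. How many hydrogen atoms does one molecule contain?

19

Element totals:
  C: 9
  H: 19
  N: 1
  O: 3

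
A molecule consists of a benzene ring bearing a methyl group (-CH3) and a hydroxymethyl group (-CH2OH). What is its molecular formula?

C8H10O

Atom tally by fragment:
  benzene ring core → C:6 H:6
  (− 2 ring H displaced by substituents)
  + CH3 → C:1 H:3
  + CH2OH → C:1 H:3 O:1
Element totals:
  C: 8
  H: 10
  O: 1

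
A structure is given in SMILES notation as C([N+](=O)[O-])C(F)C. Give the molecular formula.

Atom tally by fragment:
  O2NCH2 → C:1 H:2 N:1 O:2
  CH(F) → C:1 H:1 F:1
  CH3 → C:1 H:3
Element totals:
  C: 3
  H: 6
  F: 1
  N: 1
  O: 2

C3H6FNO2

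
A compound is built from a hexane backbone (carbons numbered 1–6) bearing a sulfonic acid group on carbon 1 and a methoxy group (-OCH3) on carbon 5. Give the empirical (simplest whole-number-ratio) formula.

Atom tally by fragment:
  HO3SCH2 → C:1 H:3 S:1 O:3
  CH2 → C:1 H:2
  CH2 → C:1 H:2
  CH2 → C:1 H:2
  CH(OCH3) → C:2 H:4 O:1
  CH3 → C:1 H:3
Element totals:
  C: 7
  H: 16
  O: 4
  S: 1
Molecular formula: C7H16O4S.
gcd of subscripts (7, 16, 4, 1) = 1, so the empirical formula equals the molecular formula.

C7H16O4S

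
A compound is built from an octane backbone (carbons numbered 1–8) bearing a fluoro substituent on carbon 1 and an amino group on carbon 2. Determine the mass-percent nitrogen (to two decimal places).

9.51%

Atom tally by fragment:
  FCH2 → C:1 H:2 F:1
  CH(NH2) → C:1 H:3 N:1
  CH2 → C:1 H:2
  CH2 → C:1 H:2
  CH2 → C:1 H:2
  CH2 → C:1 H:2
  CH2 → C:1 H:2
  CH3 → C:1 H:3
Element totals:
  C: 8
  H: 18
  F: 1
  N: 1
Molecular formula: C8H18FN.
Molar mass = 147.237 g/mol.
Mass from N: 1 × 14.007 = 14.007 g/mol.
%N = 14.007 / 147.237 × 100 = 9.51%.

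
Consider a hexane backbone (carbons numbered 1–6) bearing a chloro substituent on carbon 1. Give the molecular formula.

C6H13Cl

Atom tally by fragment:
  ClCH2 → C:1 H:2 Cl:1
  CH2 → C:1 H:2
  CH2 → C:1 H:2
  CH2 → C:1 H:2
  CH2 → C:1 H:2
  CH3 → C:1 H:3
Element totals:
  C: 6
  H: 13
  Cl: 1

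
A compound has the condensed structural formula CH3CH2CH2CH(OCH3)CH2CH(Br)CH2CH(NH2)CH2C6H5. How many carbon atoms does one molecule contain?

Atom tally by fragment:
  CH3 → C:1 H:3
  CH2 → C:1 H:2
  CH2 → C:1 H:2
  CH(OCH3) → C:2 H:4 O:1
  CH2 → C:1 H:2
  CH(Br) → C:1 H:1 Br:1
  CH2 → C:1 H:2
  CH(NH2) → C:1 H:3 N:1
  CH2C6H5 → C:7 H:7
Element totals:
  C: 16
  H: 26
  Br: 1
  N: 1
  O: 1

16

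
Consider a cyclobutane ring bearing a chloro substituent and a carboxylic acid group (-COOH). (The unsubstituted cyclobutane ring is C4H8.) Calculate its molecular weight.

Atom tally by fragment:
  cyclobutane ring core → C:4 H:8
  (− 2 ring H displaced by substituents)
  + Cl → Cl:1
  + COOH → C:1 H:1 O:2
Element totals:
  C: 5
  H: 7
  Cl: 1
  O: 2
Molecular formula: C5H7ClO2.
  M = 5(12.011) + 7(1.008) + 35.45 + 2(15.999)
    = 60.055 + 7.056 + 35.450 + 31.998 = 134.559

134.56 g/mol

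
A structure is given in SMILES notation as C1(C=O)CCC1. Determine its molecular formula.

C5H8O

Atom tally by fragment:
  cyclobutane ring core → C:4 H:8
  (− 1 ring H displaced by substituents)
  + CHO → C:1 H:1 O:1
Element totals:
  C: 5
  H: 8
  O: 1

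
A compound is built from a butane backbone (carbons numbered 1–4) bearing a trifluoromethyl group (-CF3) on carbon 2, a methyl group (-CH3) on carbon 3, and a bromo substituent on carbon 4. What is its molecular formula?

Atom tally by fragment:
  CH3 → C:1 H:3
  CH(CF3) → C:2 H:1 F:3
  CH(CH3) → C:2 H:4
  CH2Br → C:1 H:2 Br:1
Element totals:
  C: 6
  H: 10
  Br: 1
  F: 3

C6H10BrF3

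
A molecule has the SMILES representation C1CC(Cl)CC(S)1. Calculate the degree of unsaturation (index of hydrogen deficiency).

Atom tally by fragment:
  cyclopentane ring core → C:5 H:10
  (− 2 ring H displaced by substituents)
  + Cl → Cl:1
  + SH → S:1 H:1
Element totals:
  C: 5
  H: 9
  Cl: 1
  S: 1
Molecular formula: C5H9ClS.
DoU = (2C + 2 + N − H − X) / 2 = (2·5 + 2 + 0 − 9 − 1) / 2 = 1.

1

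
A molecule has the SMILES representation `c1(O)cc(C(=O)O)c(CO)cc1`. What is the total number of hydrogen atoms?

Atom tally by fragment:
  benzene ring core → C:6 H:6
  (− 3 ring H displaced by substituents)
  + OH → O:1 H:1
  + COOH → C:1 H:1 O:2
  + CH2OH → C:1 H:3 O:1
Element totals:
  C: 8
  H: 8
  O: 4

8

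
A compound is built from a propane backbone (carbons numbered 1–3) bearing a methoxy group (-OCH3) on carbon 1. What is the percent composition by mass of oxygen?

Atom tally by fragment:
  CH3OCH2 → C:2 H:5 O:1
  CH2 → C:1 H:2
  CH3 → C:1 H:3
Element totals:
  C: 4
  H: 10
  O: 1
Molecular formula: C4H10O.
Molar mass = 74.123 g/mol.
Mass from O: 1 × 15.999 = 15.999 g/mol.
%O = 15.999 / 74.123 × 100 = 21.58%.

21.58%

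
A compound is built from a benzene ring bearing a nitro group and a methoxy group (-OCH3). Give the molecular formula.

C7H7NO3

Atom tally by fragment:
  benzene ring core → C:6 H:6
  (− 2 ring H displaced by substituents)
  + NO2 → N:1 O:2
  + OCH3 → C:1 H:3 O:1
Element totals:
  C: 7
  H: 7
  N: 1
  O: 3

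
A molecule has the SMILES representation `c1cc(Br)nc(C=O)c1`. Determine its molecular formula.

Atom tally by fragment:
  pyridine ring core → C:5 H:5 N:1
  (− 2 ring H displaced by substituents)
  + Br → Br:1
  + CHO → C:1 H:1 O:1
Element totals:
  C: 6
  H: 4
  Br: 1
  N: 1
  O: 1

C6H4BrNO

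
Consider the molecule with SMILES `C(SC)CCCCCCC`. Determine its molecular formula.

Atom tally by fragment:
  CH3SCH2 → C:2 H:5 S:1
  CH2 → C:1 H:2
  CH2 → C:1 H:2
  CH2 → C:1 H:2
  CH2 → C:1 H:2
  CH2 → C:1 H:2
  CH2 → C:1 H:2
  CH3 → C:1 H:3
Element totals:
  C: 9
  H: 20
  S: 1

C9H20S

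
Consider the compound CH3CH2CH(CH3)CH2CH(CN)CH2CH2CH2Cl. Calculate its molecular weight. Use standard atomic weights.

187.71 g/mol

Atom tally by fragment:
  CH3 → C:1 H:3
  CH2 → C:1 H:2
  CH(CH3) → C:2 H:4
  CH2 → C:1 H:2
  CH(CN) → C:2 H:1 N:1
  CH2 → C:1 H:2
  CH2 → C:1 H:2
  CH2Cl → C:1 H:2 Cl:1
Element totals:
  C: 10
  H: 18
  Cl: 1
  N: 1
Molecular formula: C10H18ClN.
  M = 10(12.011) + 18(1.008) + 35.45 + 14.007
    = 120.110 + 18.144 + 35.450 + 14.007 = 187.711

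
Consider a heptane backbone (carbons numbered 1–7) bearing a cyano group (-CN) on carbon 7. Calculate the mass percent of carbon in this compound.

76.74%

Atom tally by fragment:
  CH3 → C:1 H:3
  CH2 → C:1 H:2
  CH2 → C:1 H:2
  CH2 → C:1 H:2
  CH2 → C:1 H:2
  CH2 → C:1 H:2
  CH2CN → C:2 H:2 N:1
Element totals:
  C: 8
  H: 15
  N: 1
Molecular formula: C8H15N.
Molar mass = 125.215 g/mol.
Mass from C: 8 × 12.011 = 96.088 g/mol.
%C = 96.088 / 125.215 × 100 = 76.74%.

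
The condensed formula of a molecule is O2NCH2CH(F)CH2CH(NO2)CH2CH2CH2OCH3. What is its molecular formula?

C8H15FN2O5

Atom tally by fragment:
  O2NCH2 → C:1 H:2 N:1 O:2
  CH(F) → C:1 H:1 F:1
  CH2 → C:1 H:2
  CH(NO2) → C:1 H:1 N:1 O:2
  CH2 → C:1 H:2
  CH2 → C:1 H:2
  CH2OCH3 → C:2 H:5 O:1
Element totals:
  C: 8
  H: 15
  F: 1
  N: 2
  O: 5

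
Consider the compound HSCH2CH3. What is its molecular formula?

C2H6S

Atom tally by fragment:
  HSCH2 → C:1 H:3 S:1
  CH3 → C:1 H:3
Element totals:
  C: 2
  H: 6
  S: 1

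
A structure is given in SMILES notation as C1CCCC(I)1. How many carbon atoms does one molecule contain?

5

Atom tally by fragment:
  cyclopentane ring core → C:5 H:10
  (− 1 ring H displaced by substituents)
  + I → I:1
Element totals:
  C: 5
  H: 9
  I: 1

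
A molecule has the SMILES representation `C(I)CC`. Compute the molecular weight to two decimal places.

Atom tally by fragment:
  ICH2 → C:1 H:2 I:1
  CH2 → C:1 H:2
  CH3 → C:1 H:3
Element totals:
  C: 3
  H: 7
  I: 1
Molecular formula: C3H7I.
  M = 3(12.011) + 7(1.008) + 126.904
    = 36.033 + 7.056 + 126.904 = 169.993

169.99 g/mol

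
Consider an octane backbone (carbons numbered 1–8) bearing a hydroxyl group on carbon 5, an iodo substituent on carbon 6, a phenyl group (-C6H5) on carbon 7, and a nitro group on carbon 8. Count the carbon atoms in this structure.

Atom tally by fragment:
  CH3 → C:1 H:3
  CH2 → C:1 H:2
  CH2 → C:1 H:2
  CH2 → C:1 H:2
  CH(OH) → C:1 H:2 O:1
  CH(I) → C:1 H:1 I:1
  CH(C6H5) → C:7 H:6
  CH2NO2 → C:1 H:2 N:1 O:2
Element totals:
  C: 14
  H: 20
  I: 1
  N: 1
  O: 3

14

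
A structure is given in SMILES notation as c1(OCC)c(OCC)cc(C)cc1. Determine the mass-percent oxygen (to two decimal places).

Atom tally by fragment:
  benzene ring core → C:6 H:6
  (− 3 ring H displaced by substituents)
  + OC2H5 → C:2 H:5 O:1
  + OC2H5 → C:2 H:5 O:1
  + CH3 → C:1 H:3
Element totals:
  C: 11
  H: 16
  O: 2
Molecular formula: C11H16O2.
Molar mass = 180.247 g/mol.
Mass from O: 2 × 15.999 = 31.998 g/mol.
%O = 31.998 / 180.247 × 100 = 17.75%.

17.75%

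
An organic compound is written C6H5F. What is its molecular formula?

C6H5F

Atom tally by fragment:
  benzene ring core → C:6 H:6
  (− 1 ring H displaced by substituents)
  + F → F:1
Element totals:
  C: 6
  H: 5
  F: 1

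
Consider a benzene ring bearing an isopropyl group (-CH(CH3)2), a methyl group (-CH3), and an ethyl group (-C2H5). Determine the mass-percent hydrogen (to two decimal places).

11.18%

Atom tally by fragment:
  benzene ring core → C:6 H:6
  (− 3 ring H displaced by substituents)
  + CH(CH3)2 → C:3 H:7
  + CH3 → C:1 H:3
  + C2H5 → C:2 H:5
Element totals:
  C: 12
  H: 18
Molecular formula: C12H18.
Molar mass = 162.276 g/mol.
Mass from H: 18 × 1.008 = 18.144 g/mol.
%H = 18.144 / 162.276 × 100 = 11.18%.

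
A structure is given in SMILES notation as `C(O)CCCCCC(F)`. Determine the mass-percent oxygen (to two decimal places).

11.92%

Atom tally by fragment:
  HOCH2 → C:1 H:3 O:1
  CH2 → C:1 H:2
  CH2 → C:1 H:2
  CH2 → C:1 H:2
  CH2 → C:1 H:2
  CH2 → C:1 H:2
  CH2F → C:1 H:2 F:1
Element totals:
  C: 7
  H: 15
  F: 1
  O: 1
Molecular formula: C7H15FO.
Molar mass = 134.194 g/mol.
Mass from O: 1 × 15.999 = 15.999 g/mol.
%O = 15.999 / 134.194 × 100 = 11.92%.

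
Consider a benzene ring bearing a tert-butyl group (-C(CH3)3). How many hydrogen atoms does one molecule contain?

14

Atom tally by fragment:
  benzene ring core → C:6 H:6
  (− 1 ring H displaced by substituents)
  + C(CH3)3 → C:4 H:9
Element totals:
  C: 10
  H: 14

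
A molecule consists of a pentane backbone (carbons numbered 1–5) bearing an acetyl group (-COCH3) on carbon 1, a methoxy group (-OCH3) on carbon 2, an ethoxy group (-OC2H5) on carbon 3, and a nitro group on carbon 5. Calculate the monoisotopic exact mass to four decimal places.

233.1263

Atom tally by fragment:
  CH3COCH2 → C:3 H:5 O:1
  CH(OCH3) → C:2 H:4 O:1
  CH(OC2H5) → C:3 H:6 O:1
  CH2 → C:1 H:2
  CH2NO2 → C:1 H:2 N:1 O:2
Element totals:
  C: 10
  H: 19
  N: 1
  O: 5
Molecular formula: C10H19NO5.
  M = 10(12.0) + 19(1.007825) + 14.003074 + 5(15.994915)
    = 120.000000 + 19.148675 + 14.003074 + 79.974575 = 233.126324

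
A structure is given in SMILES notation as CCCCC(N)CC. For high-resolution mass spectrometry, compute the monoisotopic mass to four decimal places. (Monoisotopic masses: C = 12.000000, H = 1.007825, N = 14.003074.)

Atom tally by fragment:
  CH3 → C:1 H:3
  CH2 → C:1 H:2
  CH2 → C:1 H:2
  CH2 → C:1 H:2
  CH(NH2) → C:1 H:3 N:1
  CH2 → C:1 H:2
  CH3 → C:1 H:3
Element totals:
  C: 7
  H: 17
  N: 1
Molecular formula: C7H17N.
  M = 7(12.0) + 17(1.007825) + 14.003074
    = 84.000000 + 17.133025 + 14.003074 = 115.136099

115.1361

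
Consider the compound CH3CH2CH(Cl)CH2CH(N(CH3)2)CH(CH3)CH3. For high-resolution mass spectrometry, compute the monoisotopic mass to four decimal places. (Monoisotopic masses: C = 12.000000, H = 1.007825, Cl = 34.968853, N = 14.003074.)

191.1441

Atom tally by fragment:
  CH3 → C:1 H:3
  CH2 → C:1 H:2
  CH(Cl) → C:1 H:1 Cl:1
  CH2 → C:1 H:2
  CH(N(CH3)2) → C:3 H:7 N:1
  CH(CH3) → C:2 H:4
  CH3 → C:1 H:3
Element totals:
  C: 10
  H: 22
  Cl: 1
  N: 1
Molecular formula: C10H22ClN.
  M = 10(12.0) + 22(1.007825) + 34.968853 + 14.003074
    = 120.000000 + 22.172150 + 34.968853 + 14.003074 = 191.144077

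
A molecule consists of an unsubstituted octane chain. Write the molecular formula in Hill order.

Atom tally by fragment:
  CH3 → C:1 H:3
  CH2 → C:1 H:2
  CH2 → C:1 H:2
  CH2 → C:1 H:2
  CH2 → C:1 H:2
  CH2 → C:1 H:2
  CH2 → C:1 H:2
  CH3 → C:1 H:3
Element totals:
  C: 8
  H: 18

C8H18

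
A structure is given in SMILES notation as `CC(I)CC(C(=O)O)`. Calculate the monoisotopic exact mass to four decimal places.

227.9647

Atom tally by fragment:
  CH3 → C:1 H:3
  CH(I) → C:1 H:1 I:1
  CH2 → C:1 H:2
  CH2COOH → C:2 H:3 O:2
Element totals:
  C: 5
  H: 9
  I: 1
  O: 2
Molecular formula: C5H9IO2.
  M = 5(12.0) + 9(1.007825) + 126.904472 + 2(15.994915)
    = 60.000000 + 9.070425 + 126.904472 + 31.989830 = 227.964727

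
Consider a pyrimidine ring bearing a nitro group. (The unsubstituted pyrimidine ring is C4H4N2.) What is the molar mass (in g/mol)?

Atom tally by fragment:
  pyrimidine ring core → C:4 H:4 N:2
  (− 1 ring H displaced by substituents)
  + NO2 → N:1 O:2
Element totals:
  C: 4
  H: 3
  N: 3
  O: 2
Molecular formula: C4H3N3O2.
  M = 4(12.011) + 3(1.008) + 3(14.007) + 2(15.999)
    = 48.044 + 3.024 + 42.021 + 31.998 = 125.087

125.09 g/mol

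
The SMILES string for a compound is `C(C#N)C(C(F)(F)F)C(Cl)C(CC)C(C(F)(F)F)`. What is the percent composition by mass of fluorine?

Atom tally by fragment:
  NCCH2 → C:2 H:2 N:1
  CH(CF3) → C:2 H:1 F:3
  CH(Cl) → C:1 H:1 Cl:1
  CH(C2H5) → C:3 H:6
  CH2CF3 → C:2 H:2 F:3
Element totals:
  C: 10
  H: 12
  Cl: 1
  F: 6
  N: 1
Molecular formula: C10H12ClF6N.
Molar mass = 295.651 g/mol.
Mass from F: 6 × 18.998 = 113.988 g/mol.
%F = 113.988 / 295.651 × 100 = 38.55%.

38.55%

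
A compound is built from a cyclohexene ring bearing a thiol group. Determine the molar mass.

Atom tally by fragment:
  cyclohexene ring core → C:6 H:10
  (− 1 ring H displaced by substituents)
  + SH → S:1 H:1
Element totals:
  C: 6
  H: 10
  S: 1
Molecular formula: C6H10S.
  M = 6(12.011) + 10(1.008) + 32.06
    = 72.066 + 10.080 + 32.060 = 114.206

114.21 g/mol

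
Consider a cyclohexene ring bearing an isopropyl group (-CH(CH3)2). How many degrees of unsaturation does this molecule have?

Atom tally by fragment:
  cyclohexene ring core → C:6 H:10
  (− 1 ring H displaced by substituents)
  + CH(CH3)2 → C:3 H:7
Element totals:
  C: 9
  H: 16
Molecular formula: C9H16.
DoU = (2C + 2 + N − H − X) / 2 = (2·9 + 2 + 0 − 16 − 0) / 2 = 2.

2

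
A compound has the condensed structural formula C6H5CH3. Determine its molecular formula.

C7H8

Atom tally by fragment:
  benzene ring core → C:6 H:6
  (− 1 ring H displaced by substituents)
  + CH3 → C:1 H:3
Element totals:
  C: 7
  H: 8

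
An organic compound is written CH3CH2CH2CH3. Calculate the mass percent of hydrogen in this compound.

17.34%

Atom tally by fragment:
  CH3 → C:1 H:3
  CH2 → C:1 H:2
  CH2 → C:1 H:2
  CH3 → C:1 H:3
Element totals:
  C: 4
  H: 10
Molecular formula: C4H10.
Molar mass = 58.124 g/mol.
Mass from H: 10 × 1.008 = 10.080 g/mol.
%H = 10.080 / 58.124 × 100 = 17.34%.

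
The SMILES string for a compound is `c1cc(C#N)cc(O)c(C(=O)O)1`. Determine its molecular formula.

Atom tally by fragment:
  benzene ring core → C:6 H:6
  (− 3 ring H displaced by substituents)
  + CN → C:1 N:1
  + OH → O:1 H:1
  + COOH → C:1 H:1 O:2
Element totals:
  C: 8
  H: 5
  N: 1
  O: 3

C8H5NO3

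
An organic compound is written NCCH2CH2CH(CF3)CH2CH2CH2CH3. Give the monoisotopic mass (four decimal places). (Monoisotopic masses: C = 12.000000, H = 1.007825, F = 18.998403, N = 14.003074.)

Atom tally by fragment:
  NCCH2 → C:2 H:2 N:1
  CH2 → C:1 H:2
  CH(CF3) → C:2 H:1 F:3
  CH2 → C:1 H:2
  CH2 → C:1 H:2
  CH2 → C:1 H:2
  CH3 → C:1 H:3
Element totals:
  C: 9
  H: 14
  F: 3
  N: 1
Molecular formula: C9H14F3N.
  M = 9(12.0) + 14(1.007825) + 3(18.998403) + 14.003074
    = 108.000000 + 14.109550 + 56.995209 + 14.003074 = 193.107833

193.1078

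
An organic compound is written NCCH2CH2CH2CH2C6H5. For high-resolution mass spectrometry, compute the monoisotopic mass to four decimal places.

159.1048

Atom tally by fragment:
  NCCH2 → C:2 H:2 N:1
  CH2 → C:1 H:2
  CH2 → C:1 H:2
  CH2C6H5 → C:7 H:7
Element totals:
  C: 11
  H: 13
  N: 1
Molecular formula: C11H13N.
  M = 11(12.0) + 13(1.007825) + 14.003074
    = 132.000000 + 13.101725 + 14.003074 = 159.104799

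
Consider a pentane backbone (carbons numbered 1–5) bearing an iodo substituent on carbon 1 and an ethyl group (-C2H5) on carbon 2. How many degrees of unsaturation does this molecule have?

0

Atom tally by fragment:
  ICH2 → C:1 H:2 I:1
  CH(C2H5) → C:3 H:6
  CH2 → C:1 H:2
  CH2 → C:1 H:2
  CH3 → C:1 H:3
Element totals:
  C: 7
  H: 15
  I: 1
Molecular formula: C7H15I.
DoU = (2C + 2 + N − H − X) / 2 = (2·7 + 2 + 0 − 15 − 1) / 2 = 0.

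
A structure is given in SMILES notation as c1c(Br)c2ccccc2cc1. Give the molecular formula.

Atom tally by fragment:
  naphthalene ring system core → C:10 H:8
  (− 1 ring H displaced by substituents)
  + Br → Br:1
Element totals:
  C: 10
  H: 7
  Br: 1

C10H7Br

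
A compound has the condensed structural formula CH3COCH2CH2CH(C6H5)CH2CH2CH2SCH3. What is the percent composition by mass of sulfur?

Atom tally by fragment:
  CH3COCH2 → C:3 H:5 O:1
  CH2 → C:1 H:2
  CH(C6H5) → C:7 H:6
  CH2 → C:1 H:2
  CH2 → C:1 H:2
  CH2SCH3 → C:2 H:5 S:1
Element totals:
  C: 15
  H: 22
  O: 1
  S: 1
Molecular formula: C15H22OS.
Molar mass = 250.400 g/mol.
Mass from S: 1 × 32.06 = 32.060 g/mol.
%S = 32.060 / 250.400 × 100 = 12.80%.

12.80%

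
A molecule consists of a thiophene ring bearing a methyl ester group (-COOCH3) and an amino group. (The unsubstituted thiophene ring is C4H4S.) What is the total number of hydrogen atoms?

7

Atom tally by fragment:
  thiophene ring core → C:4 H:4 S:1
  (− 2 ring H displaced by substituents)
  + COOCH3 → C:2 H:3 O:2
  + NH2 → N:1 H:2
Element totals:
  C: 6
  H: 7
  N: 1
  O: 2
  S: 1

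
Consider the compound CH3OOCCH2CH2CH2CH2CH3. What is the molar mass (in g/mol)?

Element totals:
  C: 7
  H: 14
  O: 2
Molecular formula: C7H14O2.
  M = 7(12.011) + 14(1.008) + 2(15.999)
    = 84.077 + 14.112 + 31.998 = 130.187

130.19 g/mol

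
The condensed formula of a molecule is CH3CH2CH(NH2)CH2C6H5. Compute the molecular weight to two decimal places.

Atom tally by fragment:
  CH3 → C:1 H:3
  CH2 → C:1 H:2
  CH(NH2) → C:1 H:3 N:1
  CH2C6H5 → C:7 H:7
Element totals:
  C: 10
  H: 15
  N: 1
Molecular formula: C10H15N.
  M = 10(12.011) + 15(1.008) + 14.007
    = 120.110 + 15.120 + 14.007 = 149.237

149.24 g/mol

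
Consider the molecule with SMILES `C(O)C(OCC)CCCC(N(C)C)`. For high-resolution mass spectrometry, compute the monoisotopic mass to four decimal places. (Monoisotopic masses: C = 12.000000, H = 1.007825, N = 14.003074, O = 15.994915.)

Atom tally by fragment:
  HOCH2 → C:1 H:3 O:1
  CH(OC2H5) → C:3 H:6 O:1
  CH2 → C:1 H:2
  CH2 → C:1 H:2
  CH2 → C:1 H:2
  CH2N(CH3)2 → C:3 H:8 N:1
Element totals:
  C: 10
  H: 23
  N: 1
  O: 2
Molecular formula: C10H23NO2.
  M = 10(12.0) + 23(1.007825) + 14.003074 + 2(15.994915)
    = 120.000000 + 23.179975 + 14.003074 + 31.989830 = 189.172879

189.1729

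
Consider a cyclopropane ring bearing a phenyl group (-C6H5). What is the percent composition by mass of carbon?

Atom tally by fragment:
  cyclopropane ring core → C:3 H:6
  (− 1 ring H displaced by substituents)
  + C6H5 → C:6 H:5
Element totals:
  C: 9
  H: 10
Molecular formula: C9H10.
Molar mass = 118.179 g/mol.
Mass from C: 9 × 12.011 = 108.099 g/mol.
%C = 108.099 / 118.179 × 100 = 91.47%.

91.47%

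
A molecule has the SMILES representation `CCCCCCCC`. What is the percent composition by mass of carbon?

84.12%

Atom tally by fragment:
  CH3 → C:1 H:3
  CH2 → C:1 H:2
  CH2 → C:1 H:2
  CH2 → C:1 H:2
  CH2 → C:1 H:2
  CH2 → C:1 H:2
  CH2 → C:1 H:2
  CH3 → C:1 H:3
Element totals:
  C: 8
  H: 18
Molecular formula: C8H18.
Molar mass = 114.232 g/mol.
Mass from C: 8 × 12.011 = 96.088 g/mol.
%C = 96.088 / 114.232 × 100 = 84.12%.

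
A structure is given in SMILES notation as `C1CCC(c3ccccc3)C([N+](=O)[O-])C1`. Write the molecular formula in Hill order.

Atom tally by fragment:
  cyclohexane ring core → C:6 H:12
  (− 2 ring H displaced by substituents)
  + C6H5 → C:6 H:5
  + NO2 → N:1 O:2
Element totals:
  C: 12
  H: 15
  N: 1
  O: 2

C12H15NO2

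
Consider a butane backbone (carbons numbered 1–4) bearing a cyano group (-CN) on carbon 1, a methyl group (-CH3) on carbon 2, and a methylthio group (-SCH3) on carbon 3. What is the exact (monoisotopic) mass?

143.0769

Atom tally by fragment:
  NCCH2 → C:2 H:2 N:1
  CH(CH3) → C:2 H:4
  CH(SCH3) → C:2 H:4 S:1
  CH3 → C:1 H:3
Element totals:
  C: 7
  H: 13
  N: 1
  S: 1
Molecular formula: C7H13NS.
  M = 7(12.0) + 13(1.007825) + 14.003074 + 31.972071
    = 84.000000 + 13.101725 + 14.003074 + 31.972071 = 143.076870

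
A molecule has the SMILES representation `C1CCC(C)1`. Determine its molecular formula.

Atom tally by fragment:
  cyclobutane ring core → C:4 H:8
  (− 1 ring H displaced by substituents)
  + CH3 → C:1 H:3
Element totals:
  C: 5
  H: 10

C5H10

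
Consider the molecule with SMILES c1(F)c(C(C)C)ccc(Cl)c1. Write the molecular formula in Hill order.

Atom tally by fragment:
  benzene ring core → C:6 H:6
  (− 3 ring H displaced by substituents)
  + F → F:1
  + CH(CH3)2 → C:3 H:7
  + Cl → Cl:1
Element totals:
  C: 9
  H: 10
  Cl: 1
  F: 1

C9H10ClF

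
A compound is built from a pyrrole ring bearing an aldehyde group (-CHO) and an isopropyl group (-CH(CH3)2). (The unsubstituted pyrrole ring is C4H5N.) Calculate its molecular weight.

Atom tally by fragment:
  pyrrole ring core → C:4 H:5 N:1
  (− 2 ring H displaced by substituents)
  + CHO → C:1 H:1 O:1
  + CH(CH3)2 → C:3 H:7
Element totals:
  C: 8
  H: 11
  N: 1
  O: 1
Molecular formula: C8H11NO.
  M = 8(12.011) + 11(1.008) + 14.007 + 15.999
    = 96.088 + 11.088 + 14.007 + 15.999 = 137.182

137.18 g/mol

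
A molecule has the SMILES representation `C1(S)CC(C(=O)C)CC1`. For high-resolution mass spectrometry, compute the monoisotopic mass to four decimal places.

Atom tally by fragment:
  cyclopentane ring core → C:5 H:10
  (− 2 ring H displaced by substituents)
  + SH → S:1 H:1
  + COCH3 → C:2 H:3 O:1
Element totals:
  C: 7
  H: 12
  O: 1
  S: 1
Molecular formula: C7H12OS.
  M = 7(12.0) + 12(1.007825) + 15.994915 + 31.972071
    = 84.000000 + 12.093900 + 15.994915 + 31.972071 = 144.060886

144.0609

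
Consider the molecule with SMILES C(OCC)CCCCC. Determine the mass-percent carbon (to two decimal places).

73.78%

Atom tally by fragment:
  C2H5OCH2 → C:3 H:7 O:1
  CH2 → C:1 H:2
  CH2 → C:1 H:2
  CH2 → C:1 H:2
  CH2 → C:1 H:2
  CH3 → C:1 H:3
Element totals:
  C: 8
  H: 18
  O: 1
Molecular formula: C8H18O.
Molar mass = 130.231 g/mol.
Mass from C: 8 × 12.011 = 96.088 g/mol.
%C = 96.088 / 130.231 × 100 = 73.78%.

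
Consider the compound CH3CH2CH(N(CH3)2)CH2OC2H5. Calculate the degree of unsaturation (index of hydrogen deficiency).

Atom tally by fragment:
  CH3 → C:1 H:3
  CH2 → C:1 H:2
  CH(N(CH3)2) → C:3 H:7 N:1
  CH2OC2H5 → C:3 H:7 O:1
Element totals:
  C: 8
  H: 19
  N: 1
  O: 1
Molecular formula: C8H19NO.
DoU = (2C + 2 + N − H − X) / 2 = (2·8 + 2 + 1 − 19 − 0) / 2 = 0.

0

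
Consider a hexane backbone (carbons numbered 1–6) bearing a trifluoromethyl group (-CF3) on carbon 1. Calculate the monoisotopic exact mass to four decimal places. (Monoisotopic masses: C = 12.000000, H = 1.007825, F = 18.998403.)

154.0969

Atom tally by fragment:
  F3CCH2 → C:2 H:2 F:3
  CH2 → C:1 H:2
  CH2 → C:1 H:2
  CH2 → C:1 H:2
  CH2 → C:1 H:2
  CH3 → C:1 H:3
Element totals:
  C: 7
  H: 13
  F: 3
Molecular formula: C7H13F3.
  M = 7(12.0) + 13(1.007825) + 3(18.998403)
    = 84.000000 + 13.101725 + 56.995209 = 154.096934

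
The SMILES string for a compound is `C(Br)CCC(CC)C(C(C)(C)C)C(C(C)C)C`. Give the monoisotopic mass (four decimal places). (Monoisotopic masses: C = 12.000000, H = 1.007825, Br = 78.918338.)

Atom tally by fragment:
  BrCH2 → C:1 H:2 Br:1
  CH2 → C:1 H:2
  CH2 → C:1 H:2
  CH(C2H5) → C:3 H:6
  CH(C(CH3)3) → C:5 H:10
  CH(CH(CH3)2) → C:4 H:8
  CH3 → C:1 H:3
Element totals:
  C: 16
  H: 33
  Br: 1
Molecular formula: C16H33Br.
  M = 16(12.0) + 33(1.007825) + 78.918338
    = 192.000000 + 33.258225 + 78.918338 = 304.176563

304.1766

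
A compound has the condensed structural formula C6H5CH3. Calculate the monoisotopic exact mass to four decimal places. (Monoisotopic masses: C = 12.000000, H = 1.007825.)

92.0626

Atom tally by fragment:
  benzene ring core → C:6 H:6
  (− 1 ring H displaced by substituents)
  + CH3 → C:1 H:3
Element totals:
  C: 7
  H: 8
Molecular formula: C7H8.
  M = 7(12.0) + 8(1.007825)
    = 84.000000 + 8.062600 = 92.062600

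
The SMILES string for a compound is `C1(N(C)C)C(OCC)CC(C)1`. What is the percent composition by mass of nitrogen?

Atom tally by fragment:
  cyclobutane ring core → C:4 H:8
  (− 3 ring H displaced by substituents)
  + N(CH3)2 → N:1 C:2 H:6
  + OC2H5 → C:2 H:5 O:1
  + CH3 → C:1 H:3
Element totals:
  C: 9
  H: 19
  N: 1
  O: 1
Molecular formula: C9H19NO.
Molar mass = 157.257 g/mol.
Mass from N: 1 × 14.007 = 14.007 g/mol.
%N = 14.007 / 157.257 × 100 = 8.91%.

8.91%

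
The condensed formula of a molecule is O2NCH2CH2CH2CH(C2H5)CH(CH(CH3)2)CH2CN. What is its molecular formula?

C12H22N2O2

Element totals:
  C: 12
  H: 22
  N: 2
  O: 2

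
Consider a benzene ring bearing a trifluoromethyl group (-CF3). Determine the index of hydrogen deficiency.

Atom tally by fragment:
  benzene ring core → C:6 H:6
  (− 1 ring H displaced by substituents)
  + CF3 → C:1 F:3
Element totals:
  C: 7
  H: 5
  F: 3
Molecular formula: C7H5F3.
DoU = (2C + 2 + N − H − X) / 2 = (2·7 + 2 + 0 − 5 − 3) / 2 = 4.

4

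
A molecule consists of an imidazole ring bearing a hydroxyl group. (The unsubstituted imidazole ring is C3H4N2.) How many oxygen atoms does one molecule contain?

Atom tally by fragment:
  imidazole ring core → C:3 H:4 N:2
  (− 1 ring H displaced by substituents)
  + OH → O:1 H:1
Element totals:
  C: 3
  H: 4
  N: 2
  O: 1

1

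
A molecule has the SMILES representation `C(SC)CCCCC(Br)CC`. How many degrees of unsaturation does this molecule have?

0

Atom tally by fragment:
  CH3SCH2 → C:2 H:5 S:1
  CH2 → C:1 H:2
  CH2 → C:1 H:2
  CH2 → C:1 H:2
  CH2 → C:1 H:2
  CH(Br) → C:1 H:1 Br:1
  CH2 → C:1 H:2
  CH3 → C:1 H:3
Element totals:
  C: 9
  H: 19
  Br: 1
  S: 1
Molecular formula: C9H19BrS.
DoU = (2C + 2 + N − H − X) / 2 = (2·9 + 2 + 0 − 19 − 1) / 2 = 0.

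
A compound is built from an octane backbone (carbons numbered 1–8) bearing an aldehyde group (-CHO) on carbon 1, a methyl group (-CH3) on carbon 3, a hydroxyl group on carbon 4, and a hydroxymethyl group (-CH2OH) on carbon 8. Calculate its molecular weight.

202.29 g/mol

Atom tally by fragment:
  OHCCH2 → C:2 H:3 O:1
  CH2 → C:1 H:2
  CH(CH3) → C:2 H:4
  CH(OH) → C:1 H:2 O:1
  CH2 → C:1 H:2
  CH2 → C:1 H:2
  CH2 → C:1 H:2
  CH2CH2OH → C:2 H:5 O:1
Element totals:
  C: 11
  H: 22
  O: 3
Molecular formula: C11H22O3.
  M = 11(12.011) + 22(1.008) + 3(15.999)
    = 132.121 + 22.176 + 47.997 = 202.294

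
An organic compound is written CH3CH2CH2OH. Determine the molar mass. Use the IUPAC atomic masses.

Atom tally by fragment:
  CH3 → C:1 H:3
  CH2CH2OH → C:2 H:5 O:1
Element totals:
  C: 3
  H: 8
  O: 1
Molecular formula: C3H8O.
  M = 3(12.011) + 8(1.008) + 15.999
    = 36.033 + 8.064 + 15.999 = 60.096

60.10 g/mol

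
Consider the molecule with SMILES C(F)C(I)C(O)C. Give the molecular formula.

C4H8FIO

Atom tally by fragment:
  FCH2 → C:1 H:2 F:1
  CH(I) → C:1 H:1 I:1
  CH(OH) → C:1 H:2 O:1
  CH3 → C:1 H:3
Element totals:
  C: 4
  H: 8
  F: 1
  I: 1
  O: 1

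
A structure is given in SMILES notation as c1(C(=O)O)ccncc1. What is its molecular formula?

C6H5NO2

Atom tally by fragment:
  pyridine ring core → C:5 H:5 N:1
  (− 1 ring H displaced by substituents)
  + COOH → C:1 H:1 O:2
Element totals:
  C: 6
  H: 5
  N: 1
  O: 2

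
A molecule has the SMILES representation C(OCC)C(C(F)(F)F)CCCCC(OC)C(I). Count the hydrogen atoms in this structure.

22

Atom tally by fragment:
  C2H5OCH2 → C:3 H:7 O:1
  CH(CF3) → C:2 H:1 F:3
  CH2 → C:1 H:2
  CH2 → C:1 H:2
  CH2 → C:1 H:2
  CH2 → C:1 H:2
  CH(OCH3) → C:2 H:4 O:1
  CH2I → C:1 H:2 I:1
Element totals:
  C: 12
  H: 22
  F: 3
  I: 1
  O: 2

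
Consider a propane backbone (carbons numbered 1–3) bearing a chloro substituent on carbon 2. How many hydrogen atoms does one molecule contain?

7

Atom tally by fragment:
  CH3 → C:1 H:3
  CH(Cl) → C:1 H:1 Cl:1
  CH3 → C:1 H:3
Element totals:
  C: 3
  H: 7
  Cl: 1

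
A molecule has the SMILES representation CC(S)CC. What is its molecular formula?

C4H10S

Atom tally by fragment:
  CH3 → C:1 H:3
  CH(SH) → C:1 H:2 S:1
  CH2 → C:1 H:2
  CH3 → C:1 H:3
Element totals:
  C: 4
  H: 10
  S: 1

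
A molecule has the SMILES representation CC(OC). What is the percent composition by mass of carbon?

59.96%

Atom tally by fragment:
  CH3 → C:1 H:3
  CH2OCH3 → C:2 H:5 O:1
Element totals:
  C: 3
  H: 8
  O: 1
Molecular formula: C3H8O.
Molar mass = 60.096 g/mol.
Mass from C: 3 × 12.011 = 36.033 g/mol.
%C = 36.033 / 60.096 × 100 = 59.96%.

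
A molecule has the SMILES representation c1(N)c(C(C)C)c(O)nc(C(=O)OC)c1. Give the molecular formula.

C10H14N2O3

Atom tally by fragment:
  pyridine ring core → C:5 H:5 N:1
  (− 4 ring H displaced by substituents)
  + NH2 → N:1 H:2
  + CH(CH3)2 → C:3 H:7
  + OH → O:1 H:1
  + COOCH3 → C:2 H:3 O:2
Element totals:
  C: 10
  H: 14
  N: 2
  O: 3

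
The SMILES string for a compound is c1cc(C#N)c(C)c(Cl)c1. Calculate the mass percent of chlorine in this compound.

Atom tally by fragment:
  benzene ring core → C:6 H:6
  (− 3 ring H displaced by substituents)
  + CN → C:1 N:1
  + CH3 → C:1 H:3
  + Cl → Cl:1
Element totals:
  C: 8
  H: 6
  Cl: 1
  N: 1
Molecular formula: C8H6ClN.
Molar mass = 151.593 g/mol.
Mass from Cl: 1 × 35.45 = 35.450 g/mol.
%Cl = 35.450 / 151.593 × 100 = 23.38%.

23.38%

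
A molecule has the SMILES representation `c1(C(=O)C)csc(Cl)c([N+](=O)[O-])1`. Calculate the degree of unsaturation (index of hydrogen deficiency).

Atom tally by fragment:
  thiophene ring core → C:4 H:4 S:1
  (− 3 ring H displaced by substituents)
  + COCH3 → C:2 H:3 O:1
  + Cl → Cl:1
  + NO2 → N:1 O:2
Element totals:
  C: 6
  H: 4
  Cl: 1
  N: 1
  O: 3
  S: 1
Molecular formula: C6H4ClNO3S.
DoU = (2C + 2 + N − H − X) / 2 = (2·6 + 2 + 1 − 4 − 1) / 2 = 5.

5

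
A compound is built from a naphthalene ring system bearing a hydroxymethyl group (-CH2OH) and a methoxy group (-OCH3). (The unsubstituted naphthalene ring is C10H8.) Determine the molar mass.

Atom tally by fragment:
  naphthalene ring system core → C:10 H:8
  (− 2 ring H displaced by substituents)
  + CH2OH → C:1 H:3 O:1
  + OCH3 → C:1 H:3 O:1
Element totals:
  C: 12
  H: 12
  O: 2
Molecular formula: C12H12O2.
  M = 12(12.011) + 12(1.008) + 2(15.999)
    = 144.132 + 12.096 + 31.998 = 188.226

188.23 g/mol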